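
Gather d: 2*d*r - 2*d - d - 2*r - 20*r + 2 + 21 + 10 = d*(2*r - 3) - 22*r + 33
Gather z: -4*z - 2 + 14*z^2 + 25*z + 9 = 14*z^2 + 21*z + 7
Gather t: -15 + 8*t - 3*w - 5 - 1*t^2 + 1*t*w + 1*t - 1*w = -t^2 + t*(w + 9) - 4*w - 20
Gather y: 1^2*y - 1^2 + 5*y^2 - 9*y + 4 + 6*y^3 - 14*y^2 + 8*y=6*y^3 - 9*y^2 + 3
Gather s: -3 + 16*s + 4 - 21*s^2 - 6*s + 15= -21*s^2 + 10*s + 16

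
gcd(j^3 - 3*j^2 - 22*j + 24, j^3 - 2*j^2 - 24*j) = j^2 - 2*j - 24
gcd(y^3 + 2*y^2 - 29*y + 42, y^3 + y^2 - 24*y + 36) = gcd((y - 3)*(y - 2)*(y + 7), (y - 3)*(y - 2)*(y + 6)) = y^2 - 5*y + 6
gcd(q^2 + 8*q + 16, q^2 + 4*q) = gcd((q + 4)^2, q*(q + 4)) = q + 4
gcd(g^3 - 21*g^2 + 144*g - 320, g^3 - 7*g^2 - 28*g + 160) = g - 8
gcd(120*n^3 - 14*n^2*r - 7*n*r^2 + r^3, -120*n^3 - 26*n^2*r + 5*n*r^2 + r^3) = -20*n^2 - n*r + r^2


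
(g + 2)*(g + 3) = g^2 + 5*g + 6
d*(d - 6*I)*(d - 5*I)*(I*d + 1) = I*d^4 + 12*d^3 - 41*I*d^2 - 30*d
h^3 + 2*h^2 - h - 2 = (h - 1)*(h + 1)*(h + 2)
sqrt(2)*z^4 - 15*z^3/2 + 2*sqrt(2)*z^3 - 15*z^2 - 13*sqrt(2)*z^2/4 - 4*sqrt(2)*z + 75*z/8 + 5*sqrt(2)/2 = (z - 1/2)*(z + 5/2)*(z - 4*sqrt(2))*(sqrt(2)*z + 1/2)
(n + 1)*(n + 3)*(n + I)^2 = n^4 + 4*n^3 + 2*I*n^3 + 2*n^2 + 8*I*n^2 - 4*n + 6*I*n - 3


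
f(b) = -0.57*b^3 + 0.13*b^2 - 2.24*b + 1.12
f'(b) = -1.71*b^2 + 0.26*b - 2.24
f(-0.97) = 3.94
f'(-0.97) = -4.10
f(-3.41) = 32.87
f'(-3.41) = -23.01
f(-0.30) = 1.82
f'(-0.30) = -2.47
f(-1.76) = 8.57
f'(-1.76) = -7.99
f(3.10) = -21.56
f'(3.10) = -17.87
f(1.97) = -7.15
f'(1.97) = -8.36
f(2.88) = -17.87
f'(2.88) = -15.67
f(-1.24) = 5.18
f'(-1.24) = -5.19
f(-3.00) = 24.40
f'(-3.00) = -18.41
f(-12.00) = 1031.68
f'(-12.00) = -251.60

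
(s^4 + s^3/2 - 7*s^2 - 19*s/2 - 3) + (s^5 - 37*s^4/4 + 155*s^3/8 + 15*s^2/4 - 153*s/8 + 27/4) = s^5 - 33*s^4/4 + 159*s^3/8 - 13*s^2/4 - 229*s/8 + 15/4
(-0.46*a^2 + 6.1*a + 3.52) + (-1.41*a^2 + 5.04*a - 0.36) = -1.87*a^2 + 11.14*a + 3.16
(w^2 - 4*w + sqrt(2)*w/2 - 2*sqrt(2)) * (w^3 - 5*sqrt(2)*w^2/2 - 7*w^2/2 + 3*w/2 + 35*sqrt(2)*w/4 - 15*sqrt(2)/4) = w^5 - 15*w^4/2 - 2*sqrt(2)*w^4 + 13*w^3 + 15*sqrt(2)*w^3 - 31*sqrt(2)*w^2 + 51*w^2/4 - 155*w/4 + 12*sqrt(2)*w + 15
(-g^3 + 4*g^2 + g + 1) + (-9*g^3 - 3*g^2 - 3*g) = -10*g^3 + g^2 - 2*g + 1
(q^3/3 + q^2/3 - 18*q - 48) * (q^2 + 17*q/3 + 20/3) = q^5/3 + 20*q^4/9 - 125*q^3/9 - 1330*q^2/9 - 392*q - 320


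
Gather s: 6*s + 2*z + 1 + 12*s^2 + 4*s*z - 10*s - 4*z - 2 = 12*s^2 + s*(4*z - 4) - 2*z - 1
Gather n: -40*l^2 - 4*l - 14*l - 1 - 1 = -40*l^2 - 18*l - 2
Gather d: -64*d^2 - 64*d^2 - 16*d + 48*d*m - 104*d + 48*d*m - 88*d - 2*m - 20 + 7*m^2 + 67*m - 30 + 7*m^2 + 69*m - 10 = -128*d^2 + d*(96*m - 208) + 14*m^2 + 134*m - 60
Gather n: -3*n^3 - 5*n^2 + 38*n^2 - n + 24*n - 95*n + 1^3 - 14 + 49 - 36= -3*n^3 + 33*n^2 - 72*n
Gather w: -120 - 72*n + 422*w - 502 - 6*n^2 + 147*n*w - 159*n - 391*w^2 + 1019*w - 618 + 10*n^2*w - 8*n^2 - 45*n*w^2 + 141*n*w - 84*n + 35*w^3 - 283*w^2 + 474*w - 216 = -14*n^2 - 315*n + 35*w^3 + w^2*(-45*n - 674) + w*(10*n^2 + 288*n + 1915) - 1456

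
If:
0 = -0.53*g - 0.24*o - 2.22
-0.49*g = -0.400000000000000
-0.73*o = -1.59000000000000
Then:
No Solution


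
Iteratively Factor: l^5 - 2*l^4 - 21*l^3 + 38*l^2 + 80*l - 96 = (l - 4)*(l^4 + 2*l^3 - 13*l^2 - 14*l + 24) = (l - 4)*(l - 3)*(l^3 + 5*l^2 + 2*l - 8) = (l - 4)*(l - 3)*(l + 2)*(l^2 + 3*l - 4) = (l - 4)*(l - 3)*(l - 1)*(l + 2)*(l + 4)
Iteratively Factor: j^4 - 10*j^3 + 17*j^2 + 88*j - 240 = (j + 3)*(j^3 - 13*j^2 + 56*j - 80) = (j - 4)*(j + 3)*(j^2 - 9*j + 20) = (j - 5)*(j - 4)*(j + 3)*(j - 4)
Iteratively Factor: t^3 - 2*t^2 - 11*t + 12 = (t - 1)*(t^2 - t - 12) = (t - 1)*(t + 3)*(t - 4)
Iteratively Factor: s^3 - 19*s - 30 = (s + 2)*(s^2 - 2*s - 15) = (s + 2)*(s + 3)*(s - 5)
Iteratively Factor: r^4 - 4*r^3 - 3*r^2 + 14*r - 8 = (r - 1)*(r^3 - 3*r^2 - 6*r + 8) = (r - 1)*(r + 2)*(r^2 - 5*r + 4) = (r - 4)*(r - 1)*(r + 2)*(r - 1)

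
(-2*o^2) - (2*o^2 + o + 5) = -4*o^2 - o - 5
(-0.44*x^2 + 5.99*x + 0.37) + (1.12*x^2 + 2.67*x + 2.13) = 0.68*x^2 + 8.66*x + 2.5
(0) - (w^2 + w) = -w^2 - w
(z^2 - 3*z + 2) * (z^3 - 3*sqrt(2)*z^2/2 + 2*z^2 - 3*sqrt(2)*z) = z^5 - 3*sqrt(2)*z^4/2 - z^4 - 4*z^3 + 3*sqrt(2)*z^3/2 + 4*z^2 + 6*sqrt(2)*z^2 - 6*sqrt(2)*z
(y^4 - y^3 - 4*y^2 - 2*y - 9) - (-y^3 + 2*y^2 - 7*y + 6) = y^4 - 6*y^2 + 5*y - 15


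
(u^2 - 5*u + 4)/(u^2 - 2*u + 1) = (u - 4)/(u - 1)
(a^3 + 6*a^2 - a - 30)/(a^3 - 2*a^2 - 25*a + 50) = (a + 3)/(a - 5)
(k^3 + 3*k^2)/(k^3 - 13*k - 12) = k^2/(k^2 - 3*k - 4)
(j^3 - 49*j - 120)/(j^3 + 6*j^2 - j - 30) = (j - 8)/(j - 2)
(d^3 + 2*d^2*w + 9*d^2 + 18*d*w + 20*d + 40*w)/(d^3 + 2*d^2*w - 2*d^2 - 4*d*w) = (d^2 + 9*d + 20)/(d*(d - 2))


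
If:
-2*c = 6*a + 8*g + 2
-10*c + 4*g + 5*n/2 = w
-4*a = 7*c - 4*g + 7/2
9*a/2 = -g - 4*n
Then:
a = 256*w/1061 - 2691/2122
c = 1161/2122 - 224*w/1061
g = 2395/4244 - 136*w/1061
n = 1364/1061 - 254*w/1061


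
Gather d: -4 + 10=6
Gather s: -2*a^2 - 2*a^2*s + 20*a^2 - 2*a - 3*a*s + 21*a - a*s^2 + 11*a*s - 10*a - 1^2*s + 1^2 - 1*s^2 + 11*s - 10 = 18*a^2 + 9*a + s^2*(-a - 1) + s*(-2*a^2 + 8*a + 10) - 9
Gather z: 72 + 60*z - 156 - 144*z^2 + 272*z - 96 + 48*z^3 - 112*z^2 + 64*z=48*z^3 - 256*z^2 + 396*z - 180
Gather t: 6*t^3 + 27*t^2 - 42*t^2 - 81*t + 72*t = 6*t^3 - 15*t^2 - 9*t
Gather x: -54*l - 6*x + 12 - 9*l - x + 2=-63*l - 7*x + 14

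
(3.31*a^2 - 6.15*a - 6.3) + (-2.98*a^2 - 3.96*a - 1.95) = 0.33*a^2 - 10.11*a - 8.25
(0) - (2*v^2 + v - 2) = -2*v^2 - v + 2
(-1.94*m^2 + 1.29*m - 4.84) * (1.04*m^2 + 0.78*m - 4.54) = -2.0176*m^4 - 0.1716*m^3 + 4.7802*m^2 - 9.6318*m + 21.9736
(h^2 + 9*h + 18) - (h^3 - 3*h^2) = -h^3 + 4*h^2 + 9*h + 18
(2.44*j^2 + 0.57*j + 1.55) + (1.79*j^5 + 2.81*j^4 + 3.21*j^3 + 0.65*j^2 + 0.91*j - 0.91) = 1.79*j^5 + 2.81*j^4 + 3.21*j^3 + 3.09*j^2 + 1.48*j + 0.64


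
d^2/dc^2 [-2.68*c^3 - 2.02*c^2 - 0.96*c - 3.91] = -16.08*c - 4.04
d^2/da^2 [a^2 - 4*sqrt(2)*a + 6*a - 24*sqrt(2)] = 2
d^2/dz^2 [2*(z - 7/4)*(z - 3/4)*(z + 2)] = 12*z - 2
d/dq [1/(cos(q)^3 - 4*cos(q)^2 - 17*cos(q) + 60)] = (3*cos(q)^2 - 8*cos(q) - 17)*sin(q)/(cos(q)^3 - 4*cos(q)^2 - 17*cos(q) + 60)^2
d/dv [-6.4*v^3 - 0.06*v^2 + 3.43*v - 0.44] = -19.2*v^2 - 0.12*v + 3.43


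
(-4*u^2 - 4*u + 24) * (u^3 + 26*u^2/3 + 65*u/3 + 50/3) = -4*u^5 - 116*u^4/3 - 292*u^3/3 + 164*u^2/3 + 1360*u/3 + 400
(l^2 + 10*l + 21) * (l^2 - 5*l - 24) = l^4 + 5*l^3 - 53*l^2 - 345*l - 504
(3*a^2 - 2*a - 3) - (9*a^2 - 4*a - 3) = -6*a^2 + 2*a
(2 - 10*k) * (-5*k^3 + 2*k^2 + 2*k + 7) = 50*k^4 - 30*k^3 - 16*k^2 - 66*k + 14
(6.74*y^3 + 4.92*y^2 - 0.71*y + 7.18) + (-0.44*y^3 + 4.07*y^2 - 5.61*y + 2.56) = 6.3*y^3 + 8.99*y^2 - 6.32*y + 9.74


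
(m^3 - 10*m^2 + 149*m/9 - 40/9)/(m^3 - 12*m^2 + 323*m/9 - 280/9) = (3*m - 1)/(3*m - 7)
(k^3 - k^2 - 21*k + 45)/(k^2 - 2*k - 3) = (k^2 + 2*k - 15)/(k + 1)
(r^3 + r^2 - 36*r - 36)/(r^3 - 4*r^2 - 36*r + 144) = (r + 1)/(r - 4)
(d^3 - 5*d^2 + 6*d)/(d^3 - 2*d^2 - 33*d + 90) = d*(d - 2)/(d^2 + d - 30)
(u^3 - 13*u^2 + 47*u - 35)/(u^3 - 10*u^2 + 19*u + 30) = (u^2 - 8*u + 7)/(u^2 - 5*u - 6)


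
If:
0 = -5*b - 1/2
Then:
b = -1/10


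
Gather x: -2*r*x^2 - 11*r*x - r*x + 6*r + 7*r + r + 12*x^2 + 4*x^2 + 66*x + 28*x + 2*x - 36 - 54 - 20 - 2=14*r + x^2*(16 - 2*r) + x*(96 - 12*r) - 112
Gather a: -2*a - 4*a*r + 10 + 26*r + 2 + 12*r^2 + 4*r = a*(-4*r - 2) + 12*r^2 + 30*r + 12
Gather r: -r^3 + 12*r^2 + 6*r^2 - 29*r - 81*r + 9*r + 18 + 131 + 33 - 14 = -r^3 + 18*r^2 - 101*r + 168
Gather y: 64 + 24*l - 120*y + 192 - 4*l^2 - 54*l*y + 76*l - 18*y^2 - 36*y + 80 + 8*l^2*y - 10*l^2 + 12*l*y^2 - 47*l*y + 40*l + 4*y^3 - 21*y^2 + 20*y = -14*l^2 + 140*l + 4*y^3 + y^2*(12*l - 39) + y*(8*l^2 - 101*l - 136) + 336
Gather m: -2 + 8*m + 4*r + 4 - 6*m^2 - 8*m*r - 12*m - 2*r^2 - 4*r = -6*m^2 + m*(-8*r - 4) - 2*r^2 + 2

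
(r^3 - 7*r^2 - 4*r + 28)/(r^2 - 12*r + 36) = (r^3 - 7*r^2 - 4*r + 28)/(r^2 - 12*r + 36)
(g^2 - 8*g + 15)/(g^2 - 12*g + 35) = (g - 3)/(g - 7)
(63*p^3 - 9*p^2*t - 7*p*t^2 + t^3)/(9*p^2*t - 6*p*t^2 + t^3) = (21*p^2 + 4*p*t - t^2)/(t*(3*p - t))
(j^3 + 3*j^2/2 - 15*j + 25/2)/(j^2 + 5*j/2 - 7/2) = (2*j^2 + 5*j - 25)/(2*j + 7)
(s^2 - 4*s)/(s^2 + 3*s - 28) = s/(s + 7)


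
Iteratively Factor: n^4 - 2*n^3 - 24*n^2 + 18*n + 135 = (n + 3)*(n^3 - 5*n^2 - 9*n + 45) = (n - 3)*(n + 3)*(n^2 - 2*n - 15) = (n - 5)*(n - 3)*(n + 3)*(n + 3)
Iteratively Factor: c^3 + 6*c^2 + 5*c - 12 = (c - 1)*(c^2 + 7*c + 12) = (c - 1)*(c + 3)*(c + 4)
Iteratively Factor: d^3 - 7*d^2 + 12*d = (d - 4)*(d^2 - 3*d) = d*(d - 4)*(d - 3)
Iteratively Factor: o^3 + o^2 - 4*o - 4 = (o - 2)*(o^2 + 3*o + 2) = (o - 2)*(o + 1)*(o + 2)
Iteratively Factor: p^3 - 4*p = (p)*(p^2 - 4) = p*(p + 2)*(p - 2)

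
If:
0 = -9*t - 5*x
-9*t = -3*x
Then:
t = 0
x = 0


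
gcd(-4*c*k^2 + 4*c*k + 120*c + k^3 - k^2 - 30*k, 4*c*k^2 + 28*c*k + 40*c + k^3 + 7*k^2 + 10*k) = k + 5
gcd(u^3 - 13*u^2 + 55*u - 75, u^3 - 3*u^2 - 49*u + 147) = u - 3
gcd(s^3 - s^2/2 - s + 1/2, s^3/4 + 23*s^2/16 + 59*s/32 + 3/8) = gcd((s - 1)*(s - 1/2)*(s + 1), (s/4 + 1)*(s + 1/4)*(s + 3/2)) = 1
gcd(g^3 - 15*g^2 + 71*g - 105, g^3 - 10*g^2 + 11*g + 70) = g^2 - 12*g + 35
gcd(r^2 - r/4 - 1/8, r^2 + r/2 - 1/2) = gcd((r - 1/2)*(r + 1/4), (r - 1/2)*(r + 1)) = r - 1/2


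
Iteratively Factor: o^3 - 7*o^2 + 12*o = (o)*(o^2 - 7*o + 12) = o*(o - 4)*(o - 3)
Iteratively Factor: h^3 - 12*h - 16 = (h - 4)*(h^2 + 4*h + 4) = (h - 4)*(h + 2)*(h + 2)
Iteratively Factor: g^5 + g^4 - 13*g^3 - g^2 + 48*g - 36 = (g + 3)*(g^4 - 2*g^3 - 7*g^2 + 20*g - 12) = (g - 1)*(g + 3)*(g^3 - g^2 - 8*g + 12) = (g - 2)*(g - 1)*(g + 3)*(g^2 + g - 6) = (g - 2)^2*(g - 1)*(g + 3)*(g + 3)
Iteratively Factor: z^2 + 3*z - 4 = (z - 1)*(z + 4)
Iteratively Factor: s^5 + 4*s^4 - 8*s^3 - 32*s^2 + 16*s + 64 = (s - 2)*(s^4 + 6*s^3 + 4*s^2 - 24*s - 32) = (s - 2)*(s + 2)*(s^3 + 4*s^2 - 4*s - 16) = (s - 2)*(s + 2)^2*(s^2 + 2*s - 8) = (s - 2)^2*(s + 2)^2*(s + 4)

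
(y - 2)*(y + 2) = y^2 - 4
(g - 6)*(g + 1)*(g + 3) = g^3 - 2*g^2 - 21*g - 18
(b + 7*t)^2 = b^2 + 14*b*t + 49*t^2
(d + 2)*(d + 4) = d^2 + 6*d + 8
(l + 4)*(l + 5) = l^2 + 9*l + 20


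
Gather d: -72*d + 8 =8 - 72*d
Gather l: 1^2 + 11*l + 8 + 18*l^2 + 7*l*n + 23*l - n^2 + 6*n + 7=18*l^2 + l*(7*n + 34) - n^2 + 6*n + 16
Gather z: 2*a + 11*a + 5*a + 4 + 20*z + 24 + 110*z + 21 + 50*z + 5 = 18*a + 180*z + 54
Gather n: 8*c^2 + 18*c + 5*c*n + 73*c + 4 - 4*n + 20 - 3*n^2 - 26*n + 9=8*c^2 + 91*c - 3*n^2 + n*(5*c - 30) + 33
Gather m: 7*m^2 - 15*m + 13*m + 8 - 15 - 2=7*m^2 - 2*m - 9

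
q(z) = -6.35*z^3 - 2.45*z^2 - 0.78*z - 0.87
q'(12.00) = -2802.78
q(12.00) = -11335.83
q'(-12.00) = -2685.18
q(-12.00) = 10628.49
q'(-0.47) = -2.69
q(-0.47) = -0.39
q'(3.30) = -224.40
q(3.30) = -258.32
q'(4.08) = -337.89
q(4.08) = -476.11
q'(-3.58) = -227.39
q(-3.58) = 261.88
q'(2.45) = -127.13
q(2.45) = -110.87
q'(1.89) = -78.09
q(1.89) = -53.97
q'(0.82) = -17.61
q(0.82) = -6.66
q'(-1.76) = -51.17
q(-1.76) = 27.53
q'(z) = -19.05*z^2 - 4.9*z - 0.78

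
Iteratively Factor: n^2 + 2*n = (n)*(n + 2)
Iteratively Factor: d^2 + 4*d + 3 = (d + 3)*(d + 1)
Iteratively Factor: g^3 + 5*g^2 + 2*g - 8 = (g - 1)*(g^2 + 6*g + 8) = (g - 1)*(g + 2)*(g + 4)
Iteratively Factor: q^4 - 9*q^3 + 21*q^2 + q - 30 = (q - 3)*(q^3 - 6*q^2 + 3*q + 10) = (q - 5)*(q - 3)*(q^2 - q - 2) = (q - 5)*(q - 3)*(q + 1)*(q - 2)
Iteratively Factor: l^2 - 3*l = (l - 3)*(l)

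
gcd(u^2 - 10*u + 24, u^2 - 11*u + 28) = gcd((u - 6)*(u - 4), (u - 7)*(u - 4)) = u - 4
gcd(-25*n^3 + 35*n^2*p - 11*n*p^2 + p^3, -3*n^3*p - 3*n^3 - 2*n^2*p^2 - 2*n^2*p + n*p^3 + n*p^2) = 1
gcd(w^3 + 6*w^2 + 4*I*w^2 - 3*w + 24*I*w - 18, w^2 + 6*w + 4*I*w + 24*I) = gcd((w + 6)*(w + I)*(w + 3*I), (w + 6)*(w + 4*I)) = w + 6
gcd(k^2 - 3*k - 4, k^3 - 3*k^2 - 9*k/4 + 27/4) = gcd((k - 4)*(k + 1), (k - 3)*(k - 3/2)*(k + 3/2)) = 1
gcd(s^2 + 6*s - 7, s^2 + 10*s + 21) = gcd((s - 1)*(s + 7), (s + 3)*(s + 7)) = s + 7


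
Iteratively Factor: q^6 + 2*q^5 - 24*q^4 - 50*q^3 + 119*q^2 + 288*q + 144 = (q - 4)*(q^5 + 6*q^4 - 50*q^2 - 81*q - 36) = (q - 4)*(q + 3)*(q^4 + 3*q^3 - 9*q^2 - 23*q - 12) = (q - 4)*(q + 1)*(q + 3)*(q^3 + 2*q^2 - 11*q - 12) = (q - 4)*(q - 3)*(q + 1)*(q + 3)*(q^2 + 5*q + 4) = (q - 4)*(q - 3)*(q + 1)*(q + 3)*(q + 4)*(q + 1)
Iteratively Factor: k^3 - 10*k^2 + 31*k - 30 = (k - 5)*(k^2 - 5*k + 6) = (k - 5)*(k - 2)*(k - 3)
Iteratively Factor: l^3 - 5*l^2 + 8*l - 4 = (l - 1)*(l^2 - 4*l + 4) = (l - 2)*(l - 1)*(l - 2)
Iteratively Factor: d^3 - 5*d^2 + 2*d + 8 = (d + 1)*(d^2 - 6*d + 8) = (d - 2)*(d + 1)*(d - 4)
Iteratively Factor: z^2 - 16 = (z - 4)*(z + 4)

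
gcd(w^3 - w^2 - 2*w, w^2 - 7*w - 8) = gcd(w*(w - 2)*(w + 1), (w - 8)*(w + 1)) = w + 1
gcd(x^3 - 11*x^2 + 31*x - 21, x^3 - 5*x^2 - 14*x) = x - 7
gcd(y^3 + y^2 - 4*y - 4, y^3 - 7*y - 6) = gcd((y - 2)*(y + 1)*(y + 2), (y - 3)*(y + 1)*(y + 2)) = y^2 + 3*y + 2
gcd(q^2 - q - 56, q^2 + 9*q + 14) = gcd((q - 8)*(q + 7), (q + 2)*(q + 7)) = q + 7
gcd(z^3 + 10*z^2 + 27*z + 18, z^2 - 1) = z + 1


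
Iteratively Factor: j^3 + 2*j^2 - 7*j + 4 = (j - 1)*(j^2 + 3*j - 4) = (j - 1)*(j + 4)*(j - 1)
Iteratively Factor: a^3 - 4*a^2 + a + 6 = (a - 3)*(a^2 - a - 2) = (a - 3)*(a - 2)*(a + 1)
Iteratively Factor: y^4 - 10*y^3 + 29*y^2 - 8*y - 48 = (y - 4)*(y^3 - 6*y^2 + 5*y + 12) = (y - 4)*(y - 3)*(y^2 - 3*y - 4) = (y - 4)^2*(y - 3)*(y + 1)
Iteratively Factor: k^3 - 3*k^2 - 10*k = (k + 2)*(k^2 - 5*k) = k*(k + 2)*(k - 5)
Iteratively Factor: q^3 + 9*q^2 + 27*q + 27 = (q + 3)*(q^2 + 6*q + 9) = (q + 3)^2*(q + 3)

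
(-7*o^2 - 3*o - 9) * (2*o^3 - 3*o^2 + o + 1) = -14*o^5 + 15*o^4 - 16*o^3 + 17*o^2 - 12*o - 9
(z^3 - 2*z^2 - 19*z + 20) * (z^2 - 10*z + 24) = z^5 - 12*z^4 + 25*z^3 + 162*z^2 - 656*z + 480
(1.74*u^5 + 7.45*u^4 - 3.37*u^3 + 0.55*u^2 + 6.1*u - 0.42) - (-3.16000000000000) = 1.74*u^5 + 7.45*u^4 - 3.37*u^3 + 0.55*u^2 + 6.1*u + 2.74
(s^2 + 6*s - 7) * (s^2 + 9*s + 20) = s^4 + 15*s^3 + 67*s^2 + 57*s - 140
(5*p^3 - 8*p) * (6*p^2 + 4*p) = 30*p^5 + 20*p^4 - 48*p^3 - 32*p^2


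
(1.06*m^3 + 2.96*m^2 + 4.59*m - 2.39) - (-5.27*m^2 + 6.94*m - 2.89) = 1.06*m^3 + 8.23*m^2 - 2.35*m + 0.5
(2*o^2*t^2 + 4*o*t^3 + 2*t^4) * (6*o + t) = 12*o^3*t^2 + 26*o^2*t^3 + 16*o*t^4 + 2*t^5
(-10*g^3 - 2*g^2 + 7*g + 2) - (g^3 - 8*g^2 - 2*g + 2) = -11*g^3 + 6*g^2 + 9*g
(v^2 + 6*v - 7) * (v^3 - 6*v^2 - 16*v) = v^5 - 59*v^3 - 54*v^2 + 112*v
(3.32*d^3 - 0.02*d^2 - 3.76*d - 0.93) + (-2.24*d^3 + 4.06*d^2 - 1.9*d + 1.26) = 1.08*d^3 + 4.04*d^2 - 5.66*d + 0.33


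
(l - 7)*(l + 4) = l^2 - 3*l - 28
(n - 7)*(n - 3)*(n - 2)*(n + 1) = n^4 - 11*n^3 + 29*n^2 - n - 42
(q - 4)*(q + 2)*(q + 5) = q^3 + 3*q^2 - 18*q - 40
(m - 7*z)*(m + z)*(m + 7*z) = m^3 + m^2*z - 49*m*z^2 - 49*z^3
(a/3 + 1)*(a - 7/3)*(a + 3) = a^3/3 + 11*a^2/9 - 5*a/3 - 7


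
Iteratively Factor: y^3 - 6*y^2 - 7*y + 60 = (y - 5)*(y^2 - y - 12) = (y - 5)*(y - 4)*(y + 3)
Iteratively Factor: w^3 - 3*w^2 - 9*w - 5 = (w - 5)*(w^2 + 2*w + 1) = (w - 5)*(w + 1)*(w + 1)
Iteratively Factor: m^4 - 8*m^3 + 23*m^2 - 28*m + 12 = (m - 2)*(m^3 - 6*m^2 + 11*m - 6) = (m - 3)*(m - 2)*(m^2 - 3*m + 2) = (m - 3)*(m - 2)^2*(m - 1)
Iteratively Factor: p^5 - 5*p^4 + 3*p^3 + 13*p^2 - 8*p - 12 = (p + 1)*(p^4 - 6*p^3 + 9*p^2 + 4*p - 12) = (p + 1)^2*(p^3 - 7*p^2 + 16*p - 12) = (p - 2)*(p + 1)^2*(p^2 - 5*p + 6) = (p - 2)^2*(p + 1)^2*(p - 3)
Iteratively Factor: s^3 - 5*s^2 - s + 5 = (s - 1)*(s^2 - 4*s - 5) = (s - 5)*(s - 1)*(s + 1)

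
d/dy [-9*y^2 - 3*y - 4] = -18*y - 3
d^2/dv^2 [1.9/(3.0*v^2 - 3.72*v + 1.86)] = (-34.2*v^2 + 42.408*v + 1.9*(6.0*v - 3.72)*(12.0*v - 7.44) - 21.204)/(3.0*v^2 - 3.72*v + 1.86)^3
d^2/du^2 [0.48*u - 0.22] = 0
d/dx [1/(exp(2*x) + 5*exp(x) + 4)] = (-2*exp(x) - 5)*exp(x)/(exp(2*x) + 5*exp(x) + 4)^2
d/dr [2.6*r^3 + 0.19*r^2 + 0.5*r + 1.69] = 7.8*r^2 + 0.38*r + 0.5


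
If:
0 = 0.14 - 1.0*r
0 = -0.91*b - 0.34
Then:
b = -0.37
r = 0.14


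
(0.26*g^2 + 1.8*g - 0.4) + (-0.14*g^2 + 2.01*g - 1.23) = 0.12*g^2 + 3.81*g - 1.63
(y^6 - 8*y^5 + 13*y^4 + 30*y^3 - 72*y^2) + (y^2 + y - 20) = y^6 - 8*y^5 + 13*y^4 + 30*y^3 - 71*y^2 + y - 20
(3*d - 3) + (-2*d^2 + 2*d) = -2*d^2 + 5*d - 3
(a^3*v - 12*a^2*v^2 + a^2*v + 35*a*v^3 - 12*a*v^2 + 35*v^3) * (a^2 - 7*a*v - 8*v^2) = a^5*v - 19*a^4*v^2 + a^4*v + 111*a^3*v^3 - 19*a^3*v^2 - 149*a^2*v^4 + 111*a^2*v^3 - 280*a*v^5 - 149*a*v^4 - 280*v^5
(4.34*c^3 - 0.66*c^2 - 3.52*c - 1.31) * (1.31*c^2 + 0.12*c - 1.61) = 5.6854*c^5 - 0.3438*c^4 - 11.6778*c^3 - 1.0759*c^2 + 5.51*c + 2.1091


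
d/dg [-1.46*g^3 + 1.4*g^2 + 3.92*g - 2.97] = -4.38*g^2 + 2.8*g + 3.92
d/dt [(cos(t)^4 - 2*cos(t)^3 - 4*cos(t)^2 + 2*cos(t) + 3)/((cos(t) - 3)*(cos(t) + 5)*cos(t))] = (-cos(t)^4 - 10*cos(t)^3 - 6*cos(t)^2 - 2*cos(t) - 5)*sin(t)/((cos(t) + 5)^2*cos(t)^2)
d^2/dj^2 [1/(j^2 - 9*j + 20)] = 2*(-j^2 + 9*j + (2*j - 9)^2 - 20)/(j^2 - 9*j + 20)^3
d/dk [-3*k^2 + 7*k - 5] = 7 - 6*k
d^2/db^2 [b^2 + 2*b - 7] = 2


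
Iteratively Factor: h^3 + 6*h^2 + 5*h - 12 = (h + 4)*(h^2 + 2*h - 3) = (h + 3)*(h + 4)*(h - 1)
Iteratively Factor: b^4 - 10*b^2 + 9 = (b + 3)*(b^3 - 3*b^2 - b + 3) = (b + 1)*(b + 3)*(b^2 - 4*b + 3) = (b - 3)*(b + 1)*(b + 3)*(b - 1)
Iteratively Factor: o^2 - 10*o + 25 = (o - 5)*(o - 5)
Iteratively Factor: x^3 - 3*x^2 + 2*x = (x - 1)*(x^2 - 2*x) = x*(x - 1)*(x - 2)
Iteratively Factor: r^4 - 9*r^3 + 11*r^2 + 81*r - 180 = (r + 3)*(r^3 - 12*r^2 + 47*r - 60) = (r - 4)*(r + 3)*(r^2 - 8*r + 15) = (r - 5)*(r - 4)*(r + 3)*(r - 3)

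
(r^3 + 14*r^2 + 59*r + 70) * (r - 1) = r^4 + 13*r^3 + 45*r^2 + 11*r - 70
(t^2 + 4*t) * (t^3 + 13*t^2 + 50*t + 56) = t^5 + 17*t^4 + 102*t^3 + 256*t^2 + 224*t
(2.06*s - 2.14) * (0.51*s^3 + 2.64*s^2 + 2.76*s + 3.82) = 1.0506*s^4 + 4.347*s^3 + 0.0359999999999996*s^2 + 1.9628*s - 8.1748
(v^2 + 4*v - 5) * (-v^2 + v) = -v^4 - 3*v^3 + 9*v^2 - 5*v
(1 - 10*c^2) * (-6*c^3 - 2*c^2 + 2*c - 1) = 60*c^5 + 20*c^4 - 26*c^3 + 8*c^2 + 2*c - 1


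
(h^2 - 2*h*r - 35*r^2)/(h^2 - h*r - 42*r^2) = (h + 5*r)/(h + 6*r)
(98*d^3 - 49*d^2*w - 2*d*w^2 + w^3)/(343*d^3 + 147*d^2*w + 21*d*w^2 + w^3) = (14*d^2 - 9*d*w + w^2)/(49*d^2 + 14*d*w + w^2)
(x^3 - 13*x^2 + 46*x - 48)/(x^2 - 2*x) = x - 11 + 24/x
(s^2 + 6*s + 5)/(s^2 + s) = (s + 5)/s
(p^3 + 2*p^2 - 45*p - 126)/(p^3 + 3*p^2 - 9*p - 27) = (p^2 - p - 42)/(p^2 - 9)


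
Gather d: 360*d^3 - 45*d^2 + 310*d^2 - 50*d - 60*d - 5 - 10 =360*d^3 + 265*d^2 - 110*d - 15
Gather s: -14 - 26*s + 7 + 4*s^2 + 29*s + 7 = 4*s^2 + 3*s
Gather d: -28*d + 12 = 12 - 28*d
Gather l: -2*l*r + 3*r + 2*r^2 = -2*l*r + 2*r^2 + 3*r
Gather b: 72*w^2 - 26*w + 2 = 72*w^2 - 26*w + 2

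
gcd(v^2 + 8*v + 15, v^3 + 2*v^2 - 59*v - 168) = v + 3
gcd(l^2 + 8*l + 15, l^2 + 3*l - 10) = l + 5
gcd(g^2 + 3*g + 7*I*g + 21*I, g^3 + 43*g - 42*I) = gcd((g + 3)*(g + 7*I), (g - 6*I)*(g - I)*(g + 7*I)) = g + 7*I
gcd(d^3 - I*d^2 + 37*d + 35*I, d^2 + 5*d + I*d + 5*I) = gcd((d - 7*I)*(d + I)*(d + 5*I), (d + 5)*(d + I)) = d + I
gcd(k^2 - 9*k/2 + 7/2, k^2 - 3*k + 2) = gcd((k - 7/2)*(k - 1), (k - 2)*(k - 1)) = k - 1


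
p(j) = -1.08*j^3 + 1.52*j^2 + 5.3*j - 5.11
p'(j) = -3.24*j^2 + 3.04*j + 5.3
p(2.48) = 0.91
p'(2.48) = -7.09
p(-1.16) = -7.53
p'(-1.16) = -2.59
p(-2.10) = 0.47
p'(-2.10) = -15.37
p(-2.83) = 16.54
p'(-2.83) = -29.25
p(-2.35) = 4.85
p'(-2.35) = -19.74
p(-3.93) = 63.09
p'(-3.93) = -56.69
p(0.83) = -0.28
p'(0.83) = 5.59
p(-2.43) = 6.48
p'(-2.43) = -21.22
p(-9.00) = 857.63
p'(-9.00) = -284.50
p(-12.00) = 2016.41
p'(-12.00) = -497.74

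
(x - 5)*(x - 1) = x^2 - 6*x + 5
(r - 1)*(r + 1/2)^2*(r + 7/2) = r^4 + 7*r^3/2 - 3*r^2/4 - 23*r/8 - 7/8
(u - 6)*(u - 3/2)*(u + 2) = u^3 - 11*u^2/2 - 6*u + 18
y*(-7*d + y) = -7*d*y + y^2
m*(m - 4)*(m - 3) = m^3 - 7*m^2 + 12*m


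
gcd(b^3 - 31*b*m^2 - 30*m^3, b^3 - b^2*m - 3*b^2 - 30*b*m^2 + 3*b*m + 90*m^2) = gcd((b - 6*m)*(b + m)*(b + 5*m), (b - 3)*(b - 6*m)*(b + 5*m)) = b^2 - b*m - 30*m^2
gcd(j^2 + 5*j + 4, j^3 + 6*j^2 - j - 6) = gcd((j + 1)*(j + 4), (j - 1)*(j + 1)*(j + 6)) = j + 1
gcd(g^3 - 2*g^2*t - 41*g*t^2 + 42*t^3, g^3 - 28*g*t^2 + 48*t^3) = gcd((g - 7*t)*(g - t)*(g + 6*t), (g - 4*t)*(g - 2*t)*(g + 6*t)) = g + 6*t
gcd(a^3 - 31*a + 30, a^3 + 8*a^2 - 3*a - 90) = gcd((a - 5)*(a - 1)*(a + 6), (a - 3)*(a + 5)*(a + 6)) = a + 6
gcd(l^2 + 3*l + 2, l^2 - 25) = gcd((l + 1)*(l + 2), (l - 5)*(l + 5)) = 1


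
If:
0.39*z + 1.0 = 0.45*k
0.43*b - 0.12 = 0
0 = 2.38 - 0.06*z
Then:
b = 0.28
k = 36.60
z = 39.67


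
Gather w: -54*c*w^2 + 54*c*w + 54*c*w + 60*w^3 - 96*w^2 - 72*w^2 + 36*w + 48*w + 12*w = 60*w^3 + w^2*(-54*c - 168) + w*(108*c + 96)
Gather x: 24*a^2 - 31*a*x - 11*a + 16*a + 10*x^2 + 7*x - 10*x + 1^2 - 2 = 24*a^2 + 5*a + 10*x^2 + x*(-31*a - 3) - 1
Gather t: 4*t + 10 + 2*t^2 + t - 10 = 2*t^2 + 5*t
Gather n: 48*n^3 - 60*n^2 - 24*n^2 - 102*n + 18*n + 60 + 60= 48*n^3 - 84*n^2 - 84*n + 120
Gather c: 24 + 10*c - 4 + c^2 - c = c^2 + 9*c + 20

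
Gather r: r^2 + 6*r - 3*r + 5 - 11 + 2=r^2 + 3*r - 4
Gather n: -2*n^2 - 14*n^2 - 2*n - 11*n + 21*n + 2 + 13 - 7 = -16*n^2 + 8*n + 8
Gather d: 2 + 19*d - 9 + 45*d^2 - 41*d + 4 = 45*d^2 - 22*d - 3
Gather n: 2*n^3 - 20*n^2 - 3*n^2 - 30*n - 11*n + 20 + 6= 2*n^3 - 23*n^2 - 41*n + 26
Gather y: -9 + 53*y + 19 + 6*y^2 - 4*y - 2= 6*y^2 + 49*y + 8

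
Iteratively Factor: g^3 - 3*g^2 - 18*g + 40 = (g - 5)*(g^2 + 2*g - 8) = (g - 5)*(g - 2)*(g + 4)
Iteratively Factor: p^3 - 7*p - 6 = (p - 3)*(p^2 + 3*p + 2) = (p - 3)*(p + 1)*(p + 2)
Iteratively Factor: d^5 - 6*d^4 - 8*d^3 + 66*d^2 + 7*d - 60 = (d + 1)*(d^4 - 7*d^3 - d^2 + 67*d - 60) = (d + 1)*(d + 3)*(d^3 - 10*d^2 + 29*d - 20) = (d - 5)*(d + 1)*(d + 3)*(d^2 - 5*d + 4) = (d - 5)*(d - 4)*(d + 1)*(d + 3)*(d - 1)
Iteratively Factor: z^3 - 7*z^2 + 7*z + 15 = (z + 1)*(z^2 - 8*z + 15) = (z - 5)*(z + 1)*(z - 3)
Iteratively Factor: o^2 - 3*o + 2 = (o - 2)*(o - 1)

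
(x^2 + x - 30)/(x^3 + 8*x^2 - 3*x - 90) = (x - 5)/(x^2 + 2*x - 15)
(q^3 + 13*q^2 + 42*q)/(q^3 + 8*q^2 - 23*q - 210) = q/(q - 5)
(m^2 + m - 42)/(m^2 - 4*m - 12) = (m + 7)/(m + 2)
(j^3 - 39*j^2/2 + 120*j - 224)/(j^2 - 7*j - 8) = (j^2 - 23*j/2 + 28)/(j + 1)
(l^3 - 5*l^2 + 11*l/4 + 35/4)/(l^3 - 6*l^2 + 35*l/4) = (l + 1)/l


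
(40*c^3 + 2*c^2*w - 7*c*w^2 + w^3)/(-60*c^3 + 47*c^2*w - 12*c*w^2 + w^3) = (2*c + w)/(-3*c + w)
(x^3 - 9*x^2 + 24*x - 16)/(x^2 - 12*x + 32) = (x^2 - 5*x + 4)/(x - 8)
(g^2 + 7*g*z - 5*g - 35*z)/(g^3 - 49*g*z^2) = (5 - g)/(g*(-g + 7*z))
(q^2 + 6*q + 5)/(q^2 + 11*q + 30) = (q + 1)/(q + 6)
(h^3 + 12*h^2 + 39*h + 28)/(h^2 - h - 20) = (h^2 + 8*h + 7)/(h - 5)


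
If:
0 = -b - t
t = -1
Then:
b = 1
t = -1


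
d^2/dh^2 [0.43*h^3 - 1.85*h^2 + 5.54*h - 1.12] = 2.58*h - 3.7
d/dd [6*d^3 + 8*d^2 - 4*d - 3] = 18*d^2 + 16*d - 4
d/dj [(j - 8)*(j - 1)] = 2*j - 9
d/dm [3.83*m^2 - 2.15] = 7.66*m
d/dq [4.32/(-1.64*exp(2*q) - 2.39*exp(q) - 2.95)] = (14.1696*exp(q) + 10.3248)*exp(q)/(1.64*exp(2*q) + 2.39*exp(q) + 2.95)^2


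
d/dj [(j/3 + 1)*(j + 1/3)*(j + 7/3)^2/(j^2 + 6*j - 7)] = 2*(27*j^5 + 351*j^4 + 918*j^3 - 794*j^2 - 4305*j - 2597)/(81*(j^4 + 12*j^3 + 22*j^2 - 84*j + 49))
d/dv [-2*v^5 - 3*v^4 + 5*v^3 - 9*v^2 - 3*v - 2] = -10*v^4 - 12*v^3 + 15*v^2 - 18*v - 3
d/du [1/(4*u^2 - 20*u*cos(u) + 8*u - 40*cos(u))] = (-5*u*sin(u) - 2*u - 10*sin(u) + 5*cos(u) - 2)/(4*(u + 2)^2*(u - 5*cos(u))^2)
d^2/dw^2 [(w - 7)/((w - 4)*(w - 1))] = 2*(w^3 - 21*w^2 + 93*w - 127)/(w^6 - 15*w^5 + 87*w^4 - 245*w^3 + 348*w^2 - 240*w + 64)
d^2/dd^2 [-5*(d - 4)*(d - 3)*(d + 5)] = 20 - 30*d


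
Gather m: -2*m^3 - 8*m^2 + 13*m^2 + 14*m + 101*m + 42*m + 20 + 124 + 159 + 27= -2*m^3 + 5*m^2 + 157*m + 330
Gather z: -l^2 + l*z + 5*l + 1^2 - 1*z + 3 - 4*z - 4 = -l^2 + 5*l + z*(l - 5)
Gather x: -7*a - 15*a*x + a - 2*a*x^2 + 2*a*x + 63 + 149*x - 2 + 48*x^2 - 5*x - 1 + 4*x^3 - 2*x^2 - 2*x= -6*a + 4*x^3 + x^2*(46 - 2*a) + x*(142 - 13*a) + 60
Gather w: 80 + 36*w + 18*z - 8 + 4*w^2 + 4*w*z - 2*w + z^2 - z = 4*w^2 + w*(4*z + 34) + z^2 + 17*z + 72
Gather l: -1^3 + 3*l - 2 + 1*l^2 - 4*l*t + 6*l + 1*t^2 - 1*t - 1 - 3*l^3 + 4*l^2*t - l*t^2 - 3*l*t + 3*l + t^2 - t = -3*l^3 + l^2*(4*t + 1) + l*(-t^2 - 7*t + 12) + 2*t^2 - 2*t - 4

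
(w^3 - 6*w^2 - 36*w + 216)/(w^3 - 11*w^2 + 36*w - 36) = (w^2 - 36)/(w^2 - 5*w + 6)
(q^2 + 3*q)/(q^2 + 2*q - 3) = q/(q - 1)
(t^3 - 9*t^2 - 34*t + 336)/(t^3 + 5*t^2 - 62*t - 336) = (t - 7)/(t + 7)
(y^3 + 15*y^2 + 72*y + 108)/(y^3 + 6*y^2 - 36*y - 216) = (y + 3)/(y - 6)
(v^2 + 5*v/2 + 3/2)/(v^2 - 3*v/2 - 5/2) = (2*v + 3)/(2*v - 5)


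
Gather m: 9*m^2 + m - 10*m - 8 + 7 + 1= 9*m^2 - 9*m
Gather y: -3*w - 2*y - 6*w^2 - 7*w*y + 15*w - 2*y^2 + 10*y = -6*w^2 + 12*w - 2*y^2 + y*(8 - 7*w)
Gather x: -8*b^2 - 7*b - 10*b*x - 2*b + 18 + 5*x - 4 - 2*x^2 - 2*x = -8*b^2 - 9*b - 2*x^2 + x*(3 - 10*b) + 14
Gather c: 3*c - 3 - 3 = 3*c - 6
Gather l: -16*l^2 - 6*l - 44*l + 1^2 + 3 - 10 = -16*l^2 - 50*l - 6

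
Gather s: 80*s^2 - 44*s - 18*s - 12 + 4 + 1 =80*s^2 - 62*s - 7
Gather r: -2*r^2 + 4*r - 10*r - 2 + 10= -2*r^2 - 6*r + 8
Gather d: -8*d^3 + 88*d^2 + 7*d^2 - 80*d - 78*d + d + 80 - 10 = -8*d^3 + 95*d^2 - 157*d + 70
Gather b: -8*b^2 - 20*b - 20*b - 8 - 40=-8*b^2 - 40*b - 48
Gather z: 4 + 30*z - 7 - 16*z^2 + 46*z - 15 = -16*z^2 + 76*z - 18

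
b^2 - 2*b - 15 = (b - 5)*(b + 3)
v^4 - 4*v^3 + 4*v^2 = v^2*(v - 2)^2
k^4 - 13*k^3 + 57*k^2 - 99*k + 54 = (k - 6)*(k - 3)^2*(k - 1)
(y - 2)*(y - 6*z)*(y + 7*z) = y^3 + y^2*z - 2*y^2 - 42*y*z^2 - 2*y*z + 84*z^2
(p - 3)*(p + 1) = p^2 - 2*p - 3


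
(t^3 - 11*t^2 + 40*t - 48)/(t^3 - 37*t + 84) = (t - 4)/(t + 7)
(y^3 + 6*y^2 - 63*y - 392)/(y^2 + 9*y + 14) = (y^2 - y - 56)/(y + 2)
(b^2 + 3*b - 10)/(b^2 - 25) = (b - 2)/(b - 5)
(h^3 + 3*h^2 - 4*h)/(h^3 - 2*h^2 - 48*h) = (-h^2 - 3*h + 4)/(-h^2 + 2*h + 48)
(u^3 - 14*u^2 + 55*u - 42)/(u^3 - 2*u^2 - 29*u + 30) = (u - 7)/(u + 5)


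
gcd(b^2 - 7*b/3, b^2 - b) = b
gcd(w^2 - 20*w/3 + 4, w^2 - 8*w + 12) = w - 6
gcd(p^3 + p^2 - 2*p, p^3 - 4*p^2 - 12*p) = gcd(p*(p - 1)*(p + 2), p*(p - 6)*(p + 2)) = p^2 + 2*p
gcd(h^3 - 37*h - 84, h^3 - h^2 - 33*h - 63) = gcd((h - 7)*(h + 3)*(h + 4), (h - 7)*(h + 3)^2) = h^2 - 4*h - 21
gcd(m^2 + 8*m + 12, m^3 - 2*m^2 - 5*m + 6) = m + 2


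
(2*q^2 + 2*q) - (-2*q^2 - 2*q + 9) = 4*q^2 + 4*q - 9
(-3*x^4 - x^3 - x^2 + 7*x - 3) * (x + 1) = -3*x^5 - 4*x^4 - 2*x^3 + 6*x^2 + 4*x - 3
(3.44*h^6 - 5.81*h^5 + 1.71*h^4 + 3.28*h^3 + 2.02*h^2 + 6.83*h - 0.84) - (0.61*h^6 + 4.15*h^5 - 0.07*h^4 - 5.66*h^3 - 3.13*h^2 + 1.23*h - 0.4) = 2.83*h^6 - 9.96*h^5 + 1.78*h^4 + 8.94*h^3 + 5.15*h^2 + 5.6*h - 0.44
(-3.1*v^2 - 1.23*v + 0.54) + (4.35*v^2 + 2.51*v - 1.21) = 1.25*v^2 + 1.28*v - 0.67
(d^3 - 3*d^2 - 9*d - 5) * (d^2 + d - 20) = d^5 - 2*d^4 - 32*d^3 + 46*d^2 + 175*d + 100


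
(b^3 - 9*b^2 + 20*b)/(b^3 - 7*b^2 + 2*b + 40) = b/(b + 2)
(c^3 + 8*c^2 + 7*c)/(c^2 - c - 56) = c*(c + 1)/(c - 8)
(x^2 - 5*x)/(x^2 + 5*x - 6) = x*(x - 5)/(x^2 + 5*x - 6)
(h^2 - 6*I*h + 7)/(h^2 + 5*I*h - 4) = (h - 7*I)/(h + 4*I)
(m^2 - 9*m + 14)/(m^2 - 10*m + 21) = (m - 2)/(m - 3)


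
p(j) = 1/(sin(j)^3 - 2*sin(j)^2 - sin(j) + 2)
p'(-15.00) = 0.93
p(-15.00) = 0.65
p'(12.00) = -0.52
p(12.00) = 0.55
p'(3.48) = 0.14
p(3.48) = 0.48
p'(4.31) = 10.19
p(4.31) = 2.23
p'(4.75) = -12530.35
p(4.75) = 235.81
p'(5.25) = -4.24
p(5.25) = 1.33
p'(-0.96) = -2.86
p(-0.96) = 1.08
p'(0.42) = 1.10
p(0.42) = 0.75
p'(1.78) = -218.36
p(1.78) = 22.69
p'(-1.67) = 682.84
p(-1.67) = 34.04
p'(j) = (-3*sin(j)^2*cos(j) + 4*sin(j)*cos(j) + cos(j))/(sin(j)^3 - 2*sin(j)^2 - sin(j) + 2)^2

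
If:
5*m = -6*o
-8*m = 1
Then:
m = -1/8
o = 5/48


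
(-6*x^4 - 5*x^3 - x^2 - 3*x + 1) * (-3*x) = 18*x^5 + 15*x^4 + 3*x^3 + 9*x^2 - 3*x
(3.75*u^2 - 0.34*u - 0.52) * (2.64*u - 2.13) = 9.9*u^3 - 8.8851*u^2 - 0.6486*u + 1.1076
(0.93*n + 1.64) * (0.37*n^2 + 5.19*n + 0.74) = 0.3441*n^3 + 5.4335*n^2 + 9.1998*n + 1.2136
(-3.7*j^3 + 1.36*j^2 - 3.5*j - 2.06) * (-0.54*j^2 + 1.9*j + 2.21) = 1.998*j^5 - 7.7644*j^4 - 3.703*j^3 - 2.532*j^2 - 11.649*j - 4.5526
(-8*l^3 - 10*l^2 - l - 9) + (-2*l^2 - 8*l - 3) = -8*l^3 - 12*l^2 - 9*l - 12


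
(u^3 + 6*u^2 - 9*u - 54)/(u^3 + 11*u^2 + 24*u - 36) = (u^2 - 9)/(u^2 + 5*u - 6)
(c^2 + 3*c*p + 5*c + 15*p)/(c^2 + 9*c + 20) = (c + 3*p)/(c + 4)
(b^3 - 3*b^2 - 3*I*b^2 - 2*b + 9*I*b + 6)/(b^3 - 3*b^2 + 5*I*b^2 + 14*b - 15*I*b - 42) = (b - I)/(b + 7*I)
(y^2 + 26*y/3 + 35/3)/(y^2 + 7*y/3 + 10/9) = 3*(y + 7)/(3*y + 2)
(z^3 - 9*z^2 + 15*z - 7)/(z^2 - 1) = (z^2 - 8*z + 7)/(z + 1)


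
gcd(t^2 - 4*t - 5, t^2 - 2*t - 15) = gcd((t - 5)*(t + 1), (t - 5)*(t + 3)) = t - 5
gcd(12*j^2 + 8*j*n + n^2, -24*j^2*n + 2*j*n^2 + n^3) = 6*j + n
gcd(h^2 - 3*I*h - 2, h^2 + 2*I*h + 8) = h - 2*I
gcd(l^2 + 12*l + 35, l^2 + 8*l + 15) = l + 5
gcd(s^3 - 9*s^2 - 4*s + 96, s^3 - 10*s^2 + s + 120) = s^2 - 5*s - 24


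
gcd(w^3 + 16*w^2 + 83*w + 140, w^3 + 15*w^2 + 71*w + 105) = w^2 + 12*w + 35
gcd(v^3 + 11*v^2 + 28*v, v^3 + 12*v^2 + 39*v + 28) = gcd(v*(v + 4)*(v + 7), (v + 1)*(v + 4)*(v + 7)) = v^2 + 11*v + 28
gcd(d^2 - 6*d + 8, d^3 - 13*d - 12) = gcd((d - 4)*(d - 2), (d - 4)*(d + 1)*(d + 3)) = d - 4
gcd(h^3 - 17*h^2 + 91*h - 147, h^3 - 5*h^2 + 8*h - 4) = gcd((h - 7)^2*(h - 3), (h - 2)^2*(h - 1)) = 1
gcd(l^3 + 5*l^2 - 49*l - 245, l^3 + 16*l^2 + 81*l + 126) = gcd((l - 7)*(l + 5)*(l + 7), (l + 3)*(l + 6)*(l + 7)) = l + 7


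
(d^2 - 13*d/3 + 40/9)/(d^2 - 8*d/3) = (d - 5/3)/d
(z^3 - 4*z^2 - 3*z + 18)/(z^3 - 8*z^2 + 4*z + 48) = (z^2 - 6*z + 9)/(z^2 - 10*z + 24)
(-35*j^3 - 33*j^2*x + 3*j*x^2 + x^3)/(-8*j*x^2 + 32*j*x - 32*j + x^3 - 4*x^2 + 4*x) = (35*j^3 + 33*j^2*x - 3*j*x^2 - x^3)/(8*j*x^2 - 32*j*x + 32*j - x^3 + 4*x^2 - 4*x)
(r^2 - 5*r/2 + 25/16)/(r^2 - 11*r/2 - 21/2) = (-16*r^2 + 40*r - 25)/(8*(-2*r^2 + 11*r + 21))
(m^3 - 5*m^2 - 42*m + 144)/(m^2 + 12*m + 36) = (m^2 - 11*m + 24)/(m + 6)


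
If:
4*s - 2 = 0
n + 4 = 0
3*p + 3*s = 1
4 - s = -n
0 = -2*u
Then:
No Solution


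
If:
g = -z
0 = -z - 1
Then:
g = 1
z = -1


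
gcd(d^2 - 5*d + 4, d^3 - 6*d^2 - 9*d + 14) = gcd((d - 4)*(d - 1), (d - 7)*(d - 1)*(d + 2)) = d - 1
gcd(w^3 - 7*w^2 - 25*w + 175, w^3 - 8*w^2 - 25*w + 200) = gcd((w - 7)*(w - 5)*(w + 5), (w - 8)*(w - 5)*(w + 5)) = w^2 - 25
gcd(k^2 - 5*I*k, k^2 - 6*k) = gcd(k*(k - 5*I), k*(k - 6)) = k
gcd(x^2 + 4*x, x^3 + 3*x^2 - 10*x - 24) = x + 4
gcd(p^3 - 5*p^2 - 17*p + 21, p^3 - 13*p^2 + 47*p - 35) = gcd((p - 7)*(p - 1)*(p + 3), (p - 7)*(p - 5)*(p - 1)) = p^2 - 8*p + 7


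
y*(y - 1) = y^2 - y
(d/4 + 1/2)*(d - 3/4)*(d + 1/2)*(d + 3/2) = d^4/4 + 13*d^3/16 + 7*d^2/16 - 33*d/64 - 9/32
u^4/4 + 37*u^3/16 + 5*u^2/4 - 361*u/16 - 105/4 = (u/4 + 1)*(u - 3)*(u + 5/4)*(u + 7)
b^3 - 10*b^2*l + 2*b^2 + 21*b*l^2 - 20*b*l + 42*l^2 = (b + 2)*(b - 7*l)*(b - 3*l)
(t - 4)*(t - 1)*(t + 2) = t^3 - 3*t^2 - 6*t + 8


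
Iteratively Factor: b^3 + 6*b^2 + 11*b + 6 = (b + 3)*(b^2 + 3*b + 2) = (b + 2)*(b + 3)*(b + 1)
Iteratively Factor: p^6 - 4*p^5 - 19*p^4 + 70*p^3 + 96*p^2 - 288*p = (p - 2)*(p^5 - 2*p^4 - 23*p^3 + 24*p^2 + 144*p) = (p - 2)*(p + 3)*(p^4 - 5*p^3 - 8*p^2 + 48*p) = (p - 2)*(p + 3)^2*(p^3 - 8*p^2 + 16*p) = p*(p - 2)*(p + 3)^2*(p^2 - 8*p + 16) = p*(p - 4)*(p - 2)*(p + 3)^2*(p - 4)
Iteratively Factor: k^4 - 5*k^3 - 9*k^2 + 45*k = (k - 5)*(k^3 - 9*k) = (k - 5)*(k - 3)*(k^2 + 3*k) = k*(k - 5)*(k - 3)*(k + 3)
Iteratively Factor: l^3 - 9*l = (l - 3)*(l^2 + 3*l) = l*(l - 3)*(l + 3)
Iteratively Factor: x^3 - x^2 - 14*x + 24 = (x + 4)*(x^2 - 5*x + 6) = (x - 3)*(x + 4)*(x - 2)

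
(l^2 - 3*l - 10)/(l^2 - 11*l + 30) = (l + 2)/(l - 6)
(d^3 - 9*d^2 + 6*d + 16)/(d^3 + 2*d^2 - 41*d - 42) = (d^2 - 10*d + 16)/(d^2 + d - 42)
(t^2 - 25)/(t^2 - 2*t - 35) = (t - 5)/(t - 7)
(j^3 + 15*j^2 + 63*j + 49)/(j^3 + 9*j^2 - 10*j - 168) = (j^2 + 8*j + 7)/(j^2 + 2*j - 24)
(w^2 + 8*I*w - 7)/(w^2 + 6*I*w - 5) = (w + 7*I)/(w + 5*I)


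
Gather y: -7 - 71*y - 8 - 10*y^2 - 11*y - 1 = -10*y^2 - 82*y - 16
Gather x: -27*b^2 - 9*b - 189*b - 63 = -27*b^2 - 198*b - 63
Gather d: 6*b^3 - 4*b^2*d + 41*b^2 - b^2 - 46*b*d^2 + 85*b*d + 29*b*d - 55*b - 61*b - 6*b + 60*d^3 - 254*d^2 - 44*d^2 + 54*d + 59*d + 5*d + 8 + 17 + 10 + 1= 6*b^3 + 40*b^2 - 122*b + 60*d^3 + d^2*(-46*b - 298) + d*(-4*b^2 + 114*b + 118) + 36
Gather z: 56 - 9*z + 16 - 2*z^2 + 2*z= -2*z^2 - 7*z + 72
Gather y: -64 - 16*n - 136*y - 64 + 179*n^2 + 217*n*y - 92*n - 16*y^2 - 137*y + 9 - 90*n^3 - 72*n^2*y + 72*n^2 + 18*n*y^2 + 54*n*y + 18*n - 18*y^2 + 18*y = -90*n^3 + 251*n^2 - 90*n + y^2*(18*n - 34) + y*(-72*n^2 + 271*n - 255) - 119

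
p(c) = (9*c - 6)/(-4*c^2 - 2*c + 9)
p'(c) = (8*c + 2)*(9*c - 6)/(-4*c^2 - 2*c + 9)^2 + 9/(-4*c^2 - 2*c + 9)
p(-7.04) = 0.40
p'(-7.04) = 0.07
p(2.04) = -1.05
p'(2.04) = 0.88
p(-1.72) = -35.42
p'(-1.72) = 701.79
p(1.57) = -2.03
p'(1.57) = 5.15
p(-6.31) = 0.46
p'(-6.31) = 0.10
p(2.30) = -0.88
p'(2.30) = 0.53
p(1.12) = 2.34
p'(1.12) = 19.89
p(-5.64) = 0.53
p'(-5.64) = 0.13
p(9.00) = -0.23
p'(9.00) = 0.02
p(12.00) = -0.17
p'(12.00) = 0.01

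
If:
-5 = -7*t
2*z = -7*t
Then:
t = 5/7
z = -5/2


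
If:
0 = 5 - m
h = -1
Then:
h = -1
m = 5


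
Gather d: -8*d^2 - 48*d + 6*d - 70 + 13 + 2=-8*d^2 - 42*d - 55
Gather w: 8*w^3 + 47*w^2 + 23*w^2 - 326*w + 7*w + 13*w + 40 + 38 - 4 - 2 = 8*w^3 + 70*w^2 - 306*w + 72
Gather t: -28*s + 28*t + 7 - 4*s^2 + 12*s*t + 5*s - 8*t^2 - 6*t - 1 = -4*s^2 - 23*s - 8*t^2 + t*(12*s + 22) + 6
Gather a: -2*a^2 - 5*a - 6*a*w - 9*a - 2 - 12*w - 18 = -2*a^2 + a*(-6*w - 14) - 12*w - 20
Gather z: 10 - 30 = -20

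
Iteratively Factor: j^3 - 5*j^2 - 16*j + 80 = (j + 4)*(j^2 - 9*j + 20) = (j - 5)*(j + 4)*(j - 4)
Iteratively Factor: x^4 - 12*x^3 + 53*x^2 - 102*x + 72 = (x - 2)*(x^3 - 10*x^2 + 33*x - 36) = (x - 4)*(x - 2)*(x^2 - 6*x + 9) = (x - 4)*(x - 3)*(x - 2)*(x - 3)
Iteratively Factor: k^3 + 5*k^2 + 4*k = (k + 1)*(k^2 + 4*k) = (k + 1)*(k + 4)*(k)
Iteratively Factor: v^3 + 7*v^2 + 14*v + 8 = (v + 1)*(v^2 + 6*v + 8) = (v + 1)*(v + 4)*(v + 2)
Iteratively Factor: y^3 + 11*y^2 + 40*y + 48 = (y + 4)*(y^2 + 7*y + 12) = (y + 3)*(y + 4)*(y + 4)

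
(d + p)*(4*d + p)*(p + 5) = 4*d^2*p + 20*d^2 + 5*d*p^2 + 25*d*p + p^3 + 5*p^2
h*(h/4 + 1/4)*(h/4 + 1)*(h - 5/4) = h^4/16 + 15*h^3/64 - 9*h^2/64 - 5*h/16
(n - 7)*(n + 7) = n^2 - 49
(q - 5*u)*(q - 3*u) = q^2 - 8*q*u + 15*u^2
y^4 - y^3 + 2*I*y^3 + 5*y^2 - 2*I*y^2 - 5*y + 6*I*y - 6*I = (y - 1)*(y - 2*I)*(y + I)*(y + 3*I)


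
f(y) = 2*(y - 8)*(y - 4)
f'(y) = 4*y - 24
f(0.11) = 61.38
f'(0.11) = -23.56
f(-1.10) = 92.82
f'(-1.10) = -28.40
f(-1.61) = 107.82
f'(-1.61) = -30.44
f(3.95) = 0.40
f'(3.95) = -8.20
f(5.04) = -6.16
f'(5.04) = -3.84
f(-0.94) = 88.33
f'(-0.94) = -27.76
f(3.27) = 6.91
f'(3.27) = -10.92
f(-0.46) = 75.46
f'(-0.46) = -25.84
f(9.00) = 10.00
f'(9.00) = 12.00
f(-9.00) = 442.00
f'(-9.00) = -60.00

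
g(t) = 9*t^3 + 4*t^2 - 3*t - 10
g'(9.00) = 2256.00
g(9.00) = 6848.00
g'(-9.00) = 2112.00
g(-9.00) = -6220.00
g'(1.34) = 56.20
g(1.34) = 14.82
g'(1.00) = 32.00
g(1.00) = 0.00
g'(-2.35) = 127.31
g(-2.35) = -97.66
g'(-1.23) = 28.01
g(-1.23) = -17.01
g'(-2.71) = 173.61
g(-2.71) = -151.62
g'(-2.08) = 97.17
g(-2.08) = -67.44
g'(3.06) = 274.30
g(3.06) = 276.15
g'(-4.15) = 428.81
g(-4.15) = -571.92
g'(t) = 27*t^2 + 8*t - 3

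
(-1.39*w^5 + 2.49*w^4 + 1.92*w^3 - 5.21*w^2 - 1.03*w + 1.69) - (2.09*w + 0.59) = -1.39*w^5 + 2.49*w^4 + 1.92*w^3 - 5.21*w^2 - 3.12*w + 1.1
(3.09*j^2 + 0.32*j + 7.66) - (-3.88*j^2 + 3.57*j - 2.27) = 6.97*j^2 - 3.25*j + 9.93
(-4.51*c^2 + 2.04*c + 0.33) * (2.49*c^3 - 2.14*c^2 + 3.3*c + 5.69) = -11.2299*c^5 + 14.731*c^4 - 18.4269*c^3 - 19.6361*c^2 + 12.6966*c + 1.8777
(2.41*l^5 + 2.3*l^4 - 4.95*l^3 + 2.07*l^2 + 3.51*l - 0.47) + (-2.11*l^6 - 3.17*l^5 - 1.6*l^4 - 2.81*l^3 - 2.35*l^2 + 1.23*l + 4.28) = -2.11*l^6 - 0.76*l^5 + 0.7*l^4 - 7.76*l^3 - 0.28*l^2 + 4.74*l + 3.81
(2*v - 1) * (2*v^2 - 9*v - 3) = 4*v^3 - 20*v^2 + 3*v + 3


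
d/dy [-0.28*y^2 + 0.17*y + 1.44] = 0.17 - 0.56*y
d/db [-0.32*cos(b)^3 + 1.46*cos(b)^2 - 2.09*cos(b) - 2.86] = (0.96*cos(b)^2 - 2.92*cos(b) + 2.09)*sin(b)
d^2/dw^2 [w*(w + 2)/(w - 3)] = 30/(w^3 - 9*w^2 + 27*w - 27)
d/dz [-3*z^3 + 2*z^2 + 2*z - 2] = -9*z^2 + 4*z + 2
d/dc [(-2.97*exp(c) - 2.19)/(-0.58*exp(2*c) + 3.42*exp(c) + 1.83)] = (-1.7226*exp(2*c) - 2.5404*exp(c) + 2.0547)*exp(c)/(0.3364*exp(4*c) - 3.9672*exp(3*c) + 9.5736*exp(2*c) + 12.5172*exp(c) + 3.3489)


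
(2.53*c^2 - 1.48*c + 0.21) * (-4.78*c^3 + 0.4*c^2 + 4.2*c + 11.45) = -12.0934*c^5 + 8.0864*c^4 + 9.0302*c^3 + 22.8365*c^2 - 16.064*c + 2.4045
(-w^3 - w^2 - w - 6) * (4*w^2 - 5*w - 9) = -4*w^5 + w^4 + 10*w^3 - 10*w^2 + 39*w + 54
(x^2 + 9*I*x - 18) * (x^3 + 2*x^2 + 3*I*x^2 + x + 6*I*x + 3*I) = x^5 + 2*x^4 + 12*I*x^4 - 44*x^3 + 24*I*x^3 - 90*x^2 - 42*I*x^2 - 45*x - 108*I*x - 54*I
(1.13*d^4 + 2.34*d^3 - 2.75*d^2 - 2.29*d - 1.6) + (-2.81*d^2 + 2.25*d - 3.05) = 1.13*d^4 + 2.34*d^3 - 5.56*d^2 - 0.04*d - 4.65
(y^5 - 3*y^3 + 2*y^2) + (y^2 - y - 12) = y^5 - 3*y^3 + 3*y^2 - y - 12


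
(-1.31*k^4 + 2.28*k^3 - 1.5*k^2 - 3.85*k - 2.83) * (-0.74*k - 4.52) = 0.9694*k^5 + 4.234*k^4 - 9.1956*k^3 + 9.629*k^2 + 19.4962*k + 12.7916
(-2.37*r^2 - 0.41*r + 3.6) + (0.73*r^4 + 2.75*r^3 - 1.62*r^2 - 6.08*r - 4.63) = 0.73*r^4 + 2.75*r^3 - 3.99*r^2 - 6.49*r - 1.03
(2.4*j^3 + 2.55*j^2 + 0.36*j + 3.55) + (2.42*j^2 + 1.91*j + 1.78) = 2.4*j^3 + 4.97*j^2 + 2.27*j + 5.33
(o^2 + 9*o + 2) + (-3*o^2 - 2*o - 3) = -2*o^2 + 7*o - 1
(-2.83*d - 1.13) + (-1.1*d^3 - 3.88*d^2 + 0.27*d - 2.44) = -1.1*d^3 - 3.88*d^2 - 2.56*d - 3.57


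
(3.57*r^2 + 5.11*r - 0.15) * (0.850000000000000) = 3.0345*r^2 + 4.3435*r - 0.1275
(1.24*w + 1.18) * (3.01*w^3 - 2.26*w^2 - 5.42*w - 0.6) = 3.7324*w^4 + 0.7494*w^3 - 9.3876*w^2 - 7.1396*w - 0.708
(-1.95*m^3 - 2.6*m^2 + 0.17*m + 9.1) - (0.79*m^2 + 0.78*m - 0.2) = -1.95*m^3 - 3.39*m^2 - 0.61*m + 9.3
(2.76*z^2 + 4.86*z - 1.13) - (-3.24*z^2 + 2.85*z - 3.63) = 6.0*z^2 + 2.01*z + 2.5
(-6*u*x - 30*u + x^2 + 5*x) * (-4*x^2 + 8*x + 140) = 24*u*x^3 + 72*u*x^2 - 1080*u*x - 4200*u - 4*x^4 - 12*x^3 + 180*x^2 + 700*x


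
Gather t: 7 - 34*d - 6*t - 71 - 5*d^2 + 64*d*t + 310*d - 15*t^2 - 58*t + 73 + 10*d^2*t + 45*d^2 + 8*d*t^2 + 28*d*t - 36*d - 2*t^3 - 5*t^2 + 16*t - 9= 40*d^2 + 240*d - 2*t^3 + t^2*(8*d - 20) + t*(10*d^2 + 92*d - 48)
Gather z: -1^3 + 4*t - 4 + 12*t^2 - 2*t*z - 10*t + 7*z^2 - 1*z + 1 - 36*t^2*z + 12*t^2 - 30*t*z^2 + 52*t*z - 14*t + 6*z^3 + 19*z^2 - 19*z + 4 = 24*t^2 - 20*t + 6*z^3 + z^2*(26 - 30*t) + z*(-36*t^2 + 50*t - 20)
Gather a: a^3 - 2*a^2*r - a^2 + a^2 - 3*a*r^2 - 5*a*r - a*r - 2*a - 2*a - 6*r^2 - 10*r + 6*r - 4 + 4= a^3 - 2*a^2*r + a*(-3*r^2 - 6*r - 4) - 6*r^2 - 4*r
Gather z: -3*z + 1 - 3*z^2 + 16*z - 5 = -3*z^2 + 13*z - 4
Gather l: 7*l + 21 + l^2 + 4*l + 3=l^2 + 11*l + 24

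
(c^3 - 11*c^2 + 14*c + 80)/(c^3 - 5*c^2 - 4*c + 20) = (c - 8)/(c - 2)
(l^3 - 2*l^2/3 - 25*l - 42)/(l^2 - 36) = (l^2 + 16*l/3 + 7)/(l + 6)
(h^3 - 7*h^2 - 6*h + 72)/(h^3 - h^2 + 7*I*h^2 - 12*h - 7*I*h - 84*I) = (h - 6)/(h + 7*I)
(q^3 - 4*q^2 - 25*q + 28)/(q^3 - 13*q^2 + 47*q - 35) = (q + 4)/(q - 5)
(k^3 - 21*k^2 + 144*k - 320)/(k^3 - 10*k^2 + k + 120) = (k - 8)/(k + 3)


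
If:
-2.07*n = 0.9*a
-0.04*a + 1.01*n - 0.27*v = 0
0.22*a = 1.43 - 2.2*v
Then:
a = -0.39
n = 0.17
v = 0.69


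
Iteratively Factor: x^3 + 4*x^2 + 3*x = (x + 3)*(x^2 + x) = (x + 1)*(x + 3)*(x)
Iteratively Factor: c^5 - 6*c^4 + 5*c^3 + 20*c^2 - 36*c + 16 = (c + 2)*(c^4 - 8*c^3 + 21*c^2 - 22*c + 8) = (c - 2)*(c + 2)*(c^3 - 6*c^2 + 9*c - 4) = (c - 4)*(c - 2)*(c + 2)*(c^2 - 2*c + 1) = (c - 4)*(c - 2)*(c - 1)*(c + 2)*(c - 1)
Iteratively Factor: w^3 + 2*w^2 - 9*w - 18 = (w - 3)*(w^2 + 5*w + 6) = (w - 3)*(w + 3)*(w + 2)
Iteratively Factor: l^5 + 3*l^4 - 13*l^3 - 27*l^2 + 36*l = (l - 3)*(l^4 + 6*l^3 + 5*l^2 - 12*l) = l*(l - 3)*(l^3 + 6*l^2 + 5*l - 12) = l*(l - 3)*(l + 4)*(l^2 + 2*l - 3) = l*(l - 3)*(l - 1)*(l + 4)*(l + 3)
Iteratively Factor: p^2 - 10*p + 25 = (p - 5)*(p - 5)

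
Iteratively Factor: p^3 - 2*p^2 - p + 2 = (p + 1)*(p^2 - 3*p + 2) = (p - 1)*(p + 1)*(p - 2)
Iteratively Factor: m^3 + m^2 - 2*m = (m - 1)*(m^2 + 2*m) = m*(m - 1)*(m + 2)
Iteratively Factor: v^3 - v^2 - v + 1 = (v - 1)*(v^2 - 1) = (v - 1)^2*(v + 1)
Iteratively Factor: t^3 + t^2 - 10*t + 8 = (t - 2)*(t^2 + 3*t - 4) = (t - 2)*(t + 4)*(t - 1)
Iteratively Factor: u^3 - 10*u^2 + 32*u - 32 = (u - 2)*(u^2 - 8*u + 16) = (u - 4)*(u - 2)*(u - 4)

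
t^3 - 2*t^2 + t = t*(t - 1)^2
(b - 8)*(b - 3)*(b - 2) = b^3 - 13*b^2 + 46*b - 48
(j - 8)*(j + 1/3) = j^2 - 23*j/3 - 8/3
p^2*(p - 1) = p^3 - p^2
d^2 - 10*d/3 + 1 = (d - 3)*(d - 1/3)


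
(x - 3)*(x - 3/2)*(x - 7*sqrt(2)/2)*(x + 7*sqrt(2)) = x^4 - 9*x^3/2 + 7*sqrt(2)*x^3/2 - 89*x^2/2 - 63*sqrt(2)*x^2/4 + 63*sqrt(2)*x/4 + 441*x/2 - 441/2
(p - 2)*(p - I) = p^2 - 2*p - I*p + 2*I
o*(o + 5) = o^2 + 5*o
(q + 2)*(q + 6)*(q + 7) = q^3 + 15*q^2 + 68*q + 84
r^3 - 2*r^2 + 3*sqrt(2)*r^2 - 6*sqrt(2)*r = r*(r - 2)*(r + 3*sqrt(2))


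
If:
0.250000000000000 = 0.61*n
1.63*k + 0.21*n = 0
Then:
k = -0.05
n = 0.41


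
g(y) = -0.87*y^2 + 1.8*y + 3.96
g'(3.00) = -3.42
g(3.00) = 1.53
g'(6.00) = -8.64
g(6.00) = -16.56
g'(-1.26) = 3.99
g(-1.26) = 0.31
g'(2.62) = -2.76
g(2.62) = 2.70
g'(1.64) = -1.05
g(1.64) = 4.57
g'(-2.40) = 5.98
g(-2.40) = -5.37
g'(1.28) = -0.43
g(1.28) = 4.84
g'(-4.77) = 10.10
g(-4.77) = -24.42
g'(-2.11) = 5.47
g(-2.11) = -3.71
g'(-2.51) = 6.17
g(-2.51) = -6.04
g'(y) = 1.8 - 1.74*y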